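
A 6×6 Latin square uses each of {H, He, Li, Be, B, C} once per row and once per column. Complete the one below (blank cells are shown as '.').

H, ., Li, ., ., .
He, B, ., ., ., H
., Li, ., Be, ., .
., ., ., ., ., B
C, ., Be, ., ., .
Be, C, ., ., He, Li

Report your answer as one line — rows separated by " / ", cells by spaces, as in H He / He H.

H He Li C B Be / He B C Li Be H / B Li He Be H C / Li Be H He C B / C H Be B Li He / Be C B H He Li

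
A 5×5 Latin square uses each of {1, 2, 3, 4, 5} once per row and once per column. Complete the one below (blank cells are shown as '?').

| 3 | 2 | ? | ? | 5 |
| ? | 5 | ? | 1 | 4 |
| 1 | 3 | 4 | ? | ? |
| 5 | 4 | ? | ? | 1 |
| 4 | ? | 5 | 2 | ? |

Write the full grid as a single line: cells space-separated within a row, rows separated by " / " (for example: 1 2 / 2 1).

3 2 1 4 5 / 2 5 3 1 4 / 1 3 4 5 2 / 5 4 2 3 1 / 4 1 5 2 3

(r1,c3): row 1 has {2,3,5}; column 3 has {4,5}, so it must be 1.
(r1,c4): row 1 has {1,2,3,5}; column 4 has {1,2}, so it must be 4.
(r2,c1): row 2 has {1,4,5}; column 1 has {1,3,4,5}, so it must be 2.
(r2,c3): row 2 has {1,2,4,5}; column 3 has {1,4,5}, so it must be 3.
(r3,c4): row 3 has {1,3,4}; column 4 has {1,2,4}, so it must be 5.
(r3,c5): row 3 has {1,3,4,5}; column 5 has {1,4,5}, so it must be 2.
(r4,c3): row 4 has {1,4,5}; column 3 has {1,3,4,5}, so it must be 2.
(r4,c4): row 4 has {1,2,4,5}; column 4 has {1,2,4,5}, so it must be 3.
(r5,c2): row 5 has {2,4,5}; column 2 has {2,3,4,5}, so it must be 1.
(r5,c5): row 5 has {1,2,4,5}; column 5 has {1,2,4,5}, so it must be 3.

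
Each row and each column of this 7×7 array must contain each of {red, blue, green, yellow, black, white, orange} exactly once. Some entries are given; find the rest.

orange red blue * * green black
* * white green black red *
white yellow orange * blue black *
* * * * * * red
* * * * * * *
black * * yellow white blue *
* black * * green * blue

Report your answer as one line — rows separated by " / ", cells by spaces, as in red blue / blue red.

orange red blue white yellow green black / blue orange white green black red yellow / white yellow orange red blue black green / green white black blue orange yellow red / yellow blue green black red orange white / black green red yellow white blue orange / red black yellow orange green white blue

(r1,c4) = white
(r1,c5) = yellow
(r3,c4) = red
(r3,c7) = green
(r4,c5) = orange
(r5,c5) = red
(r6,c7) = orange
(r7,c4) = orange
(r2,c7) = yellow
(r5,c7) = white
(r6,c2) = green
(r6,c3) = red
(r7,c3) = yellow
(r7,c6) = white
(r2,c1) = blue
(r2,c2) = orange
(r4,c6) = yellow
(r5,c2) = blue
(r5,c4) = black
(r5,c6) = orange
(r7,c1) = red
(r4,c1) = green
(r4,c2) = white
(r4,c3) = black
(r4,c4) = blue
(r5,c1) = yellow
(r5,c3) = green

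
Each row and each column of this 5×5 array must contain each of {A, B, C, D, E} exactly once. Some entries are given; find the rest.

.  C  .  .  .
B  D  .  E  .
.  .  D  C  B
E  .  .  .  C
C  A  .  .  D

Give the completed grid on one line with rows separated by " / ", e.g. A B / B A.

D C B A E / B D C E A / A E D C B / E B A D C / C A E B D

At row 2, column 5: row 2 has {B,D,E}; column 5 has {B,C,D}; that leaves A.
At row 3, column 1: row 3 has {B,C,D}; column 1 has {B,C,E}; that leaves A.
At row 3, column 2: row 3 has {A,B,C,D}; column 2 has {A,C,D}; that leaves E.
At row 4, column 2: row 4 has {C,E}; column 2 has {A,C,D,E}; that leaves B.
At row 4, column 3: row 4 has {B,C,E}; column 3 has {D}; that leaves A.
At row 4, column 4: row 4 has {A,B,C,E}; column 4 has {C,E}; that leaves D.
At row 5, column 4: row 5 has {A,C,D}; column 4 has {C,D,E}; that leaves B.
At row 1, column 1: row 1 has {C}; column 1 has {A,B,C,E}; that leaves D.
At row 1, column 4: row 1 has {C,D}; column 4 has {B,C,D,E}; that leaves A.
At row 1, column 5: row 1 has {A,C,D}; column 5 has {A,B,C,D}; that leaves E.
At row 2, column 3: row 2 has {A,B,D,E}; column 3 has {A,D}; that leaves C.
At row 5, column 3: row 5 has {A,B,C,D}; column 3 has {A,C,D}; that leaves E.
At row 1, column 3: row 1 has {A,C,D,E}; column 3 has {A,C,D,E}; that leaves B.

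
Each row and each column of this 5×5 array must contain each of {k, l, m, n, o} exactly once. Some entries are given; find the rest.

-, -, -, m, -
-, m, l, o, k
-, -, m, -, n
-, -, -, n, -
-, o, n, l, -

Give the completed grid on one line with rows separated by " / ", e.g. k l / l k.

l n k m o / n m l o k / o l m k n / m k o n l / k o n l m

(r2,c1) = n
(r3,c4) = k
(r5,c5) = m
(r3,c2) = l
(r4,c2) = k
(r4,c3) = o
(r4,c5) = l
(r5,c1) = k
(r1,c2) = n
(r1,c3) = k
(r1,c5) = o
(r3,c1) = o
(r4,c1) = m
(r1,c1) = l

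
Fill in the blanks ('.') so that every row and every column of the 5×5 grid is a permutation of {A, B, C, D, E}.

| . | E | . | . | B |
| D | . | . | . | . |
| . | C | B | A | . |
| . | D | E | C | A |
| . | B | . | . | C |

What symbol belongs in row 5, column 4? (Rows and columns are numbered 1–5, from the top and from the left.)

E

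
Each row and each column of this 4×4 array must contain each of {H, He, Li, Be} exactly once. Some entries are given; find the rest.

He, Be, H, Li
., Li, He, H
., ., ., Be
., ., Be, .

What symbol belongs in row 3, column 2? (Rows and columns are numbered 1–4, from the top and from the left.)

(r2,c1) = Be
(r3,c3) = Li
(r4,c4) = He
(r3,c1) = H
(r3,c2) = He

He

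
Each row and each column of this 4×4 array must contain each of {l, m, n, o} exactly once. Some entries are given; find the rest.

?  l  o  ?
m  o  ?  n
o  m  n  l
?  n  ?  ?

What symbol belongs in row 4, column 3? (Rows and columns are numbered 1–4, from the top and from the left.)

m

At row 1, column 1: row 1 has {l,o}; column 1 has {m,o}; that leaves n.
At row 1, column 4: row 1 has {l,n,o}; column 4 has {l,n}; that leaves m.
At row 2, column 3: row 2 has {m,n,o}; column 3 has {n,o}; that leaves l.
At row 4, column 1: row 4 has {n}; column 1 has {m,n,o}; that leaves l.
At row 4, column 3: row 4 has {l,n}; column 3 has {l,n,o}; that leaves m.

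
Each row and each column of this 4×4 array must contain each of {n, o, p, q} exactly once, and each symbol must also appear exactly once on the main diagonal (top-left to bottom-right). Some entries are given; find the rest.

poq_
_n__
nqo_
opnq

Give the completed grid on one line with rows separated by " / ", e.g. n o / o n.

(r1,c4) = n
(r2,c1) = q
(r2,c3) = p
(r2,c4) = o
(r3,c4) = p

p o q n / q n p o / n q o p / o p n q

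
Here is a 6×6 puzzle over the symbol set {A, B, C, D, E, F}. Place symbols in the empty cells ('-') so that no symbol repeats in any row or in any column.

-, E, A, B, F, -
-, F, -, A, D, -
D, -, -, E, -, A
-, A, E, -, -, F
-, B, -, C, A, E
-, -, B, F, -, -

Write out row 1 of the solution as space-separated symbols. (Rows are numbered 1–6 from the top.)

C E A B F D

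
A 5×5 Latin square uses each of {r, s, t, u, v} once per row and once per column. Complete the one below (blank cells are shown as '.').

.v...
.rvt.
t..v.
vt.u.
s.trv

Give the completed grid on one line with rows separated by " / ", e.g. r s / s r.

(r1,c4) = s
(r2,c1) = u
(r2,c5) = s
(r4,c5) = r
(r5,c2) = u
(r1,c1) = r
(r1,c3) = u
(r1,c5) = t
(r3,c2) = s
(r3,c3) = r
(r3,c5) = u
(r4,c3) = s

r v u s t / u r v t s / t s r v u / v t s u r / s u t r v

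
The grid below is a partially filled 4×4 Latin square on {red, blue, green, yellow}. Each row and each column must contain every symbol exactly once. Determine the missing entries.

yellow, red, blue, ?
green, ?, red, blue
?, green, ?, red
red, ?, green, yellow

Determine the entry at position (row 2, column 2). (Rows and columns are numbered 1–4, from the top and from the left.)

yellow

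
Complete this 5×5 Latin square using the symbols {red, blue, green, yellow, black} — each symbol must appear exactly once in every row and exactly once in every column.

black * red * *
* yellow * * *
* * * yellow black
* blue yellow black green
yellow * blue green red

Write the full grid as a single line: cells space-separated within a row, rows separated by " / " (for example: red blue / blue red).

At row 1, column 2: row 1 has {red,black}; column 2 has {blue,yellow}; that leaves green.
At row 1, column 4: row 1 has {red,green,black}; column 4 has {green,yellow,black}; that leaves blue.
At row 1, column 5: row 1 has {red,blue,green,black}; column 5 has {red,green,black}; that leaves yellow.
At row 2, column 4: row 2 has {yellow}; column 4 has {blue,green,yellow,black}; that leaves red.
At row 2, column 5: row 2 has {red,yellow}; column 5 has {red,green,yellow,black}; that leaves blue.
At row 3, column 2: row 3 has {yellow,black}; column 2 has {blue,green,yellow}; that leaves red.
At row 3, column 3: row 3 has {red,yellow,black}; column 3 has {red,blue,yellow}; that leaves green.
At row 4, column 1: row 4 has {blue,green,yellow,black}; column 1 has {yellow,black}; that leaves red.
At row 5, column 2: row 5 has {red,blue,green,yellow}; column 2 has {red,blue,green,yellow}; that leaves black.
At row 2, column 1: row 2 has {red,blue,yellow}; column 1 has {red,yellow,black}; that leaves green.
At row 2, column 3: row 2 has {red,blue,green,yellow}; column 3 has {red,blue,green,yellow}; that leaves black.
At row 3, column 1: row 3 has {red,green,yellow,black}; column 1 has {red,green,yellow,black}; that leaves blue.

black green red blue yellow / green yellow black red blue / blue red green yellow black / red blue yellow black green / yellow black blue green red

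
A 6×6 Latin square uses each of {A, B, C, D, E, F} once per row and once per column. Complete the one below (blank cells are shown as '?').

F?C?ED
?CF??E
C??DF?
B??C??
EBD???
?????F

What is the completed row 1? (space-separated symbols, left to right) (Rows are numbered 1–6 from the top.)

row 1 has {C,D,E,F}; column 2 has {B,C} — only A is left for (r1,c2).
row 1 has {A,C,D,E,F}; column 4 has {C,D} — only B is left for (r1,c4).

F A C B E D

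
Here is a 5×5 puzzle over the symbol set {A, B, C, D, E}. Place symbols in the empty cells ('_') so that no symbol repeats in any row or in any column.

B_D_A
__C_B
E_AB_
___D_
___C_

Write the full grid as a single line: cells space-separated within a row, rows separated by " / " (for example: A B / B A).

B C D E A / D E C A B / E D A B C / C A B D E / A B E C D

(r1,c4) = E
(r2,c4) = A
(r1,c2) = C
(r2,c1) = D
(r2,c2) = E
(r3,c2) = D
(r3,c5) = C
(r4,c5) = E
(r5,c1) = A
(r5,c2) = B
(r5,c3) = E
(r5,c5) = D
(r4,c1) = C
(r4,c2) = A
(r4,c3) = B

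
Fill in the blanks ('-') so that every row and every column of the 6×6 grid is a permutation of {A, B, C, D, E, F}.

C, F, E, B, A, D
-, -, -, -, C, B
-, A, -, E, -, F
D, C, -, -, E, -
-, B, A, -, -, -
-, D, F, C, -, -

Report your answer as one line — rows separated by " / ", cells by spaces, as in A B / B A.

C F E B A D / F E D A C B / B A C E D F / D C B F E A / E B A D F C / A D F C B E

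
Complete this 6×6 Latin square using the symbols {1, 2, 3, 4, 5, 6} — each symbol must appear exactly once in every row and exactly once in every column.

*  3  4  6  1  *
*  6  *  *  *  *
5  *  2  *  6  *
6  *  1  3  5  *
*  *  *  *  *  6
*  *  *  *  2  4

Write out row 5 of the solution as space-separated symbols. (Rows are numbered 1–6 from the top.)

(r1,c1) = 2
(r1,c6) = 5
(r4,c6) = 2
(r4,c2) = 4
(r3,c2) = 1
(r3,c4) = 4
(r3,c6) = 3
(r6,c2) = 5
(r6,c4) = 1
(r2,c6) = 1
(r5,c2) = 2
(r5,c4) = 5
(r6,c1) = 3
(r6,c3) = 6
(r2,c1) = 4
(r2,c4) = 2
(r2,c5) = 3
(r5,c1) = 1
(r5,c3) = 3
(r5,c5) = 4

1 2 3 5 4 6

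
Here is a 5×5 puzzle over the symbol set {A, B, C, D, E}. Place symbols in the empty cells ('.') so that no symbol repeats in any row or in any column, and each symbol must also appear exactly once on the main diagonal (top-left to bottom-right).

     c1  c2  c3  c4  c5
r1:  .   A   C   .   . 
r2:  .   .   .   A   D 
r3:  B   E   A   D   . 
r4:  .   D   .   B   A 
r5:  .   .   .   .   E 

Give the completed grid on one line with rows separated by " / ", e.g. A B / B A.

D A C E B / E C B A D / B E A D C / C D E B A / A B D C E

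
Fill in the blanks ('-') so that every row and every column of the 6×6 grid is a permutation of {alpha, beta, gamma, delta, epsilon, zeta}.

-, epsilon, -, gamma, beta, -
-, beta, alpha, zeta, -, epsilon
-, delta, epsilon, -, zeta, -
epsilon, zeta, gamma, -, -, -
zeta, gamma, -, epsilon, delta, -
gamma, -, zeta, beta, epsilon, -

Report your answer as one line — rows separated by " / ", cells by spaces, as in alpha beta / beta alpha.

alpha epsilon delta gamma beta zeta / delta beta alpha zeta gamma epsilon / beta delta epsilon alpha zeta gamma / epsilon zeta gamma delta alpha beta / zeta gamma beta epsilon delta alpha / gamma alpha zeta beta epsilon delta

row 1 has {beta,gamma,epsilon}; column 3 has {alpha,gamma,epsilon,zeta} — only delta is left for (r1,c3).
row 2 has {alpha,beta,epsilon,zeta}; column 1 has {gamma,epsilon,zeta} — only delta is left for (r2,c1).
row 2 has {alpha,beta,delta,epsilon,zeta}; column 5 has {beta,delta,epsilon,zeta} — only gamma is left for (r2,c5).
row 3 has {delta,epsilon,zeta}; column 4 has {beta,gamma,epsilon,zeta} — only alpha is left for (r3,c4).
row 4 has {gamma,epsilon,zeta}; column 4 has {alpha,beta,gamma,epsilon,zeta} — only delta is left for (r4,c4).
row 4 has {gamma,delta,epsilon,zeta}; column 5 has {beta,gamma,delta,epsilon,zeta} — only alpha is left for (r4,c5).
row 4 has {alpha,gamma,delta,epsilon,zeta}; column 6 has {epsilon} — only beta is left for (r4,c6).
row 5 has {gamma,delta,epsilon,zeta}; column 3 has {alpha,gamma,delta,epsilon,zeta} — only beta is left for (r5,c3).
row 5 has {beta,gamma,delta,epsilon,zeta}; column 6 has {beta,epsilon} — only alpha is left for (r5,c6).
row 6 has {beta,gamma,epsilon,zeta}; column 2 has {beta,gamma,delta,epsilon,zeta} — only alpha is left for (r6,c2).
row 6 has {alpha,beta,gamma,epsilon,zeta}; column 6 has {alpha,beta,epsilon} — only delta is left for (r6,c6).
row 1 has {beta,gamma,delta,epsilon}; column 1 has {gamma,delta,epsilon,zeta} — only alpha is left for (r1,c1).
row 1 has {alpha,beta,gamma,delta,epsilon}; column 6 has {alpha,beta,delta,epsilon} — only zeta is left for (r1,c6).
row 3 has {alpha,delta,epsilon,zeta}; column 1 has {alpha,gamma,delta,epsilon,zeta} — only beta is left for (r3,c1).
row 3 has {alpha,beta,delta,epsilon,zeta}; column 6 has {alpha,beta,delta,epsilon,zeta} — only gamma is left for (r3,c6).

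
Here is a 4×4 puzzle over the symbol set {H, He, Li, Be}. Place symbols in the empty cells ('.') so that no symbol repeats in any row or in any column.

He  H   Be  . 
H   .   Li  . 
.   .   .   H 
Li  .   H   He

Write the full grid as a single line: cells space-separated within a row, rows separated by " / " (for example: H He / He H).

Cell (r1,c4): row 1 has {H,He,Be}; column 4 has {H,He} → Li.
Cell (r2,c4): row 2 has {H,Li}; column 4 has {H,He,Li} → Be.
Cell (r3,c1): row 3 has {H}; column 1 has {H,He,Li} → Be.
Cell (r3,c3): row 3 has {H,Be}; column 3 has {H,Li,Be} → He.
Cell (r4,c2): row 4 has {H,He,Li}; column 2 has {H} → Be.
Cell (r2,c2): row 2 has {H,Li,Be}; column 2 has {H,Be} → He.
Cell (r3,c2): row 3 has {H,He,Be}; column 2 has {H,He,Be} → Li.

He H Be Li / H He Li Be / Be Li He H / Li Be H He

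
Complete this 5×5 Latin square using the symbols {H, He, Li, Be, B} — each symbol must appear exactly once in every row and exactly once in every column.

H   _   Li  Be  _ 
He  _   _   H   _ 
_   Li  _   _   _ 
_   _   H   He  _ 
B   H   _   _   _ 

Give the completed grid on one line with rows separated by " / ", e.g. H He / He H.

H He Li Be B / He Be B H Li / Be Li He B H / Li B H He Be / B H Be Li He

row 3 has {Li}; column 1 has {H,He,B} — only Be is left for (r3,c1).
row 3 has {Li,Be}; column 4 has {H,He,Be} — only B is left for (r3,c4).
row 4 has {H,He}; column 1 has {H,He,Be,B} — only Li is left for (r4,c1).
row 5 has {H,B}; column 4 has {H,He,Be,B} — only Li is left for (r5,c4).
row 3 has {Li,Be,B}; column 3 has {H,Li} — only He is left for (r3,c3).
row 3 has {He,Li,Be,B}; column 5 is empty so far — only H is left for (r3,c5).
row 5 has {H,Li,B}; column 3 has {H,He,Li} — only Be is left for (r5,c3).
row 5 has {H,Li,Be,B}; column 5 has {H} — only He is left for (r5,c5).
row 1 has {H,Li,Be}; column 5 has {H,He} — only B is left for (r1,c5).
row 2 has {H,He}; column 3 has {H,He,Li,Be} — only B is left for (r2,c3).
row 4 has {H,He,Li}; column 5 has {H,He,B} — only Be is left for (r4,c5).
row 1 has {H,Li,Be,B}; column 2 has {H,Li} — only He is left for (r1,c2).
row 2 has {H,He,B}; column 2 has {H,He,Li} — only Be is left for (r2,c2).
row 2 has {H,He,Be,B}; column 5 has {H,He,Be,B} — only Li is left for (r2,c5).
row 4 has {H,He,Li,Be}; column 2 has {H,He,Li,Be} — only B is left for (r4,c2).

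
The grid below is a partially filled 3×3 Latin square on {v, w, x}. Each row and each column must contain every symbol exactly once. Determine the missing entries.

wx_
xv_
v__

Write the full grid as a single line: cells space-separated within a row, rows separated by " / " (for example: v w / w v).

w x v / x v w / v w x

(r1,c3) = v
(r2,c3) = w
(r3,c2) = w
(r3,c3) = x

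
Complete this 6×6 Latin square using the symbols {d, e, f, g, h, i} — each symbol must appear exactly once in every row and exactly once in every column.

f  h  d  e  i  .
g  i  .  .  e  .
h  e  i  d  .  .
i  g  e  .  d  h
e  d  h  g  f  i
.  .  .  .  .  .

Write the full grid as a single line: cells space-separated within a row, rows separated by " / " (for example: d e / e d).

(r1,c6): row 1 has {d,e,f,h,i}; column 6 has {h,i}, so it must be g.
(r2,c3): row 2 has {e,g,i}; column 3 has {d,e,h,i}, so it must be f.
(r2,c4): row 2 has {e,f,g,i}; column 4 has {d,e,g}, so it must be h.
(r2,c6): row 2 has {e,f,g,h,i}; column 6 has {g,h,i}, so it must be d.
(r3,c5): row 3 has {d,e,h,i}; column 5 has {d,e,f,i}, so it must be g.
(r3,c6): row 3 has {d,e,g,h,i}; column 6 has {d,g,h,i}, so it must be f.
(r4,c4): row 4 has {d,e,g,h,i}; column 4 has {d,e,g,h}, so it must be f.
(r6,c1): row 6 is empty so far; column 1 has {e,f,g,h,i}, so it must be d.
(r6,c2): row 6 has {d}; column 2 has {d,e,g,h,i}, so it must be f.
(r6,c3): row 6 has {d,f}; column 3 has {d,e,f,h,i}, so it must be g.
(r6,c4): row 6 has {d,f,g}; column 4 has {d,e,f,g,h}, so it must be i.
(r6,c5): row 6 has {d,f,g,i}; column 5 has {d,e,f,g,i}, so it must be h.
(r6,c6): row 6 has {d,f,g,h,i}; column 6 has {d,f,g,h,i}, so it must be e.

f h d e i g / g i f h e d / h e i d g f / i g e f d h / e d h g f i / d f g i h e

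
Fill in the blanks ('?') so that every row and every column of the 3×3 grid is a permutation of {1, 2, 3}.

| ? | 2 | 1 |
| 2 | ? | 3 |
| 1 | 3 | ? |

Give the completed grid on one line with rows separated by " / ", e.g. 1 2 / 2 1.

3 2 1 / 2 1 3 / 1 3 2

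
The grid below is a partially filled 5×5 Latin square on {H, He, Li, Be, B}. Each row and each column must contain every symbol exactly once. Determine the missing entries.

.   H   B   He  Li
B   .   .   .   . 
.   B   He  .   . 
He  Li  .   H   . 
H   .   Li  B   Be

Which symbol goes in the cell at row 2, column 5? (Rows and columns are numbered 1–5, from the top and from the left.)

He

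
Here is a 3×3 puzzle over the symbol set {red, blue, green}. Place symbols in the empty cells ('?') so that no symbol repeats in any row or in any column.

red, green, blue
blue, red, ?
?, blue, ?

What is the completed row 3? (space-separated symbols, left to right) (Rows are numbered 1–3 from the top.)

green blue red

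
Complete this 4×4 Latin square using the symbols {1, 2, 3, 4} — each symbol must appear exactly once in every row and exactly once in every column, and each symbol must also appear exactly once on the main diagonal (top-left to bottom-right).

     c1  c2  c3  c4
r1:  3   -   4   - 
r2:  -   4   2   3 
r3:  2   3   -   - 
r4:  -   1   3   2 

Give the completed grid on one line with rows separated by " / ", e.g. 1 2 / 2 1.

3 2 4 1 / 1 4 2 3 / 2 3 1 4 / 4 1 3 2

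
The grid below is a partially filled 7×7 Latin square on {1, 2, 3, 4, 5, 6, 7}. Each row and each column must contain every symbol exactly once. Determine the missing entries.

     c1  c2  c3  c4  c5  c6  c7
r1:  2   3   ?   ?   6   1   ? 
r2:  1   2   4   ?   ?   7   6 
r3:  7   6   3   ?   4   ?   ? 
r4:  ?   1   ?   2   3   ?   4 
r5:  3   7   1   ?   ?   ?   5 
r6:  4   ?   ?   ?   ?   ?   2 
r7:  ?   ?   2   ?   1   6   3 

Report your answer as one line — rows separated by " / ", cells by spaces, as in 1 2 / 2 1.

Cell (r1,c7): row 1 has {1,2,3,6}; column 7 has {2,3,4,5,6} → 7.
Cell (r2,c5): row 2 has {1,2,4,6,7}; column 5 has {1,3,4,6} → 5.
Cell (r3,c7): row 3 has {3,4,6,7}; column 7 has {2,3,4,5,6,7} → 1.
Cell (r4,c6): row 4 has {1,2,3,4}; column 6 has {1,6,7} → 5.
Cell (r5,c5): row 5 has {1,3,5,7}; column 5 has {1,3,4,5,6} → 2.
Cell (r5,c6): row 5 has {1,2,3,5,7}; column 6 has {1,5,6,7} → 4.
Cell (r6,c2): row 6 has {2,4}; column 2 has {1,2,3,6,7} → 5.
Cell (r6,c5): row 6 has {2,4,5}; column 5 has {1,2,3,4,5,6} → 7.
Cell (r6,c6): row 6 has {2,4,5,7}; column 6 has {1,4,5,6,7} → 3.
Cell (r7,c1): row 7 has {1,2,3,6}; column 1 has {1,2,3,4,7} → 5.
Cell (r7,c2): row 7 has {1,2,3,5,6}; column 2 has {1,2,3,5,6,7} → 4.
Cell (r7,c4): row 7 has {1,2,3,4,5,6}; column 4 has {2} → 7.
Cell (r1,c3): row 1 has {1,2,3,6,7}; column 3 has {1,2,3,4} → 5.
Cell (r1,c4): row 1 has {1,2,3,5,6,7}; column 4 has {2,7} → 4.
Cell (r2,c4): row 2 has {1,2,4,5,6,7}; column 4 has {2,4,7} → 3.
Cell (r3,c4): row 3 has {1,3,4,6,7}; column 4 has {2,3,4,7} → 5.
Cell (r3,c6): row 3 has {1,3,4,5,6,7}; column 6 has {1,3,4,5,6,7} → 2.
Cell (r4,c1): row 4 has {1,2,3,4,5}; column 1 has {1,2,3,4,5,7} → 6.
Cell (r4,c3): row 4 has {1,2,3,4,5,6}; column 3 has {1,2,3,4,5} → 7.
Cell (r5,c4): row 5 has {1,2,3,4,5,7}; column 4 has {2,3,4,5,7} → 6.
Cell (r6,c3): row 6 has {2,3,4,5,7}; column 3 has {1,2,3,4,5,7} → 6.
Cell (r6,c4): row 6 has {2,3,4,5,6,7}; column 4 has {2,3,4,5,6,7} → 1.

2 3 5 4 6 1 7 / 1 2 4 3 5 7 6 / 7 6 3 5 4 2 1 / 6 1 7 2 3 5 4 / 3 7 1 6 2 4 5 / 4 5 6 1 7 3 2 / 5 4 2 7 1 6 3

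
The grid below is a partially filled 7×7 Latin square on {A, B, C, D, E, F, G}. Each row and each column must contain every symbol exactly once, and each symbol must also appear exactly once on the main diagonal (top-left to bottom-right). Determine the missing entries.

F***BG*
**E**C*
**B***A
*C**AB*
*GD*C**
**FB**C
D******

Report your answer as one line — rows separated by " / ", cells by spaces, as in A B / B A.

F E A C B G D / G A E F D C B / C F B G E D A / E C G D A B F / B G D A C F E / A D F B G E C / D B C E F A G

(r4,c3) = G
(r4,c1) = E
(r4,c4) = D
(r4,c7) = F
(r2,c2) = A
(r6,c6) = E
(r7,c7) = G
(r6,c2) = D
(r6,c5) = G
(r1,c2) = E
(r1,c7) = D
(r2,c7) = B
(r3,c2) = F
(r3,c6) = D
(r5,c7) = E
(r6,c1) = A
(r7,c2) = B
(r2,c1) = G
(r2,c4) = F
(r2,c5) = D
(r3,c1) = C
(r3,c5) = E
(r5,c1) = B
(r5,c4) = A
(r5,c6) = F
(r7,c5) = F
(r7,c6) = A
(r1,c4) = C
(r3,c4) = G
(r7,c3) = C
(r7,c4) = E
(r1,c3) = A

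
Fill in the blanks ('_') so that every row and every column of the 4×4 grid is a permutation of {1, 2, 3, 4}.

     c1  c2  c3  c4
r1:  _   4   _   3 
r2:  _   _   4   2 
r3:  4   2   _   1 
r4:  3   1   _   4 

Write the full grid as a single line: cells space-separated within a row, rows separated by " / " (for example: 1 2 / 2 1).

At row 2, column 1: row 2 has {2,4}; column 1 has {3,4}; that leaves 1.
At row 2, column 2: row 2 has {1,2,4}; column 2 has {1,2,4}; that leaves 3.
At row 3, column 3: row 3 has {1,2,4}; column 3 has {4}; that leaves 3.
At row 4, column 3: row 4 has {1,3,4}; column 3 has {3,4}; that leaves 2.
At row 1, column 1: row 1 has {3,4}; column 1 has {1,3,4}; that leaves 2.
At row 1, column 3: row 1 has {2,3,4}; column 3 has {2,3,4}; that leaves 1.

2 4 1 3 / 1 3 4 2 / 4 2 3 1 / 3 1 2 4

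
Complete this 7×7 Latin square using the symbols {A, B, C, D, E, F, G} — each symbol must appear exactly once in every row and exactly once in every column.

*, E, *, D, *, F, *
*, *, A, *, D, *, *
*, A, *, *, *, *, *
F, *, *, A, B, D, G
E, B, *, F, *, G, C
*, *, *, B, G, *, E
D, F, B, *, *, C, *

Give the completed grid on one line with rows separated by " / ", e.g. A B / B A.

A E G D C F B / B G A C D E F / G A C E F B D / F C E A B D G / E B D F A G C / C D F B G A E / D F B G E C A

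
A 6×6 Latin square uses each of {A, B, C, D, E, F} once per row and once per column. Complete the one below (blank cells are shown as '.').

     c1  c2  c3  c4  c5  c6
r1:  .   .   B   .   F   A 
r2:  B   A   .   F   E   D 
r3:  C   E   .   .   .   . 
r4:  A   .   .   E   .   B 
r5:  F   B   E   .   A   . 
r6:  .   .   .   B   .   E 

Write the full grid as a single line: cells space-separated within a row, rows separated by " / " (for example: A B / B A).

row 2 has {A,B,D,E,F}; column 3 has {B,E} — only C is left for (r2,c3).
row 3 has {C,E}; column 6 has {A,B,D,E} — only F is left for (r3,c6).
row 5 has {A,B,E,F}; column 6 has {A,B,D,E,F} — only C is left for (r5,c6).
row 6 has {B,E}; column 1 has {A,B,C,F} — only D is left for (r6,c1).
row 6 has {B,D,E}; column 5 has {A,E,F} — only C is left for (r6,c5).
row 1 has {A,B,F}; column 1 has {A,B,C,D,F} — only E is left for (r1,c1).
row 4 has {A,B,E}; column 5 has {A,C,E,F} — only D is left for (r4,c5).
row 5 has {A,B,C,E,F}; column 4 has {B,E,F} — only D is left for (r5,c4).
row 6 has {B,C,D,E}; column 2 has {A,B,E} — only F is left for (r6,c2).
row 6 has {B,C,D,E,F}; column 3 has {B,C,E} — only A is left for (r6,c3).
row 1 has {A,B,E,F}; column 4 has {B,D,E,F} — only C is left for (r1,c4).
row 3 has {C,E,F}; column 3 has {A,B,C,E} — only D is left for (r3,c3).
row 3 has {C,D,E,F}; column 4 has {B,C,D,E,F} — only A is left for (r3,c4).
row 3 has {A,C,D,E,F}; column 5 has {A,C,D,E,F} — only B is left for (r3,c5).
row 4 has {A,B,D,E}; column 2 has {A,B,E,F} — only C is left for (r4,c2).
row 4 has {A,B,C,D,E}; column 3 has {A,B,C,D,E} — only F is left for (r4,c3).
row 1 has {A,B,C,E,F}; column 2 has {A,B,C,E,F} — only D is left for (r1,c2).

E D B C F A / B A C F E D / C E D A B F / A C F E D B / F B E D A C / D F A B C E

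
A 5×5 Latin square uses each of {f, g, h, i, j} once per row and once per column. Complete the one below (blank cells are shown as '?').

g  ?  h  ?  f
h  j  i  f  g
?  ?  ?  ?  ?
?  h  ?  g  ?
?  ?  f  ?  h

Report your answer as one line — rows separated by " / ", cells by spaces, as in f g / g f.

g i h j f / h j i f g / i f g h j / f h j g i / j g f i h

(r1,c2) = i
(r1,c4) = j
(r4,c3) = j
(r4,c5) = i
(r5,c2) = g
(r5,c4) = i
(r3,c2) = f
(r3,c3) = g
(r3,c4) = h
(r3,c5) = j
(r4,c1) = f
(r5,c1) = j
(r3,c1) = i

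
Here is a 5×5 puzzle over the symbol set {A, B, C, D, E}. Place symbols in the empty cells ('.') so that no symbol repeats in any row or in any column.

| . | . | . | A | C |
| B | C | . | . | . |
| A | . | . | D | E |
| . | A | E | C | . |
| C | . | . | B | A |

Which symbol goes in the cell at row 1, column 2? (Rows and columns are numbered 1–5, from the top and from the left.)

D

(r2,c4) = E
(r2,c5) = D
(r3,c2) = B
(r3,c3) = C
(r4,c1) = D
(r4,c5) = B
(r5,c3) = D
(r1,c1) = E
(r1,c2) = D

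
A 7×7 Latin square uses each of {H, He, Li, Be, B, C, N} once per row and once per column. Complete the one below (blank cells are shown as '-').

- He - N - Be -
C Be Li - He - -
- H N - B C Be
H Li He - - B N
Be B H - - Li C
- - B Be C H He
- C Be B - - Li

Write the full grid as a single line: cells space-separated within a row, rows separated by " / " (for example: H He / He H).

(r1,c3) = C
(r2,c4) = H
(r2,c6) = N
(r2,c7) = B
(r4,c4) = C
(r4,c5) = Be
(r5,c4) = He
(r5,c5) = N
(r6,c2) = N
(r7,c5) = H
(r7,c6) = He
(r1,c5) = Li
(r1,c7) = H
(r3,c4) = Li
(r6,c1) = Li
(r7,c1) = N
(r1,c1) = B
(r3,c1) = He

B He C N Li Be H / C Be Li H He N B / He H N Li B C Be / H Li He C Be B N / Be B H He N Li C / Li N B Be C H He / N C Be B H He Li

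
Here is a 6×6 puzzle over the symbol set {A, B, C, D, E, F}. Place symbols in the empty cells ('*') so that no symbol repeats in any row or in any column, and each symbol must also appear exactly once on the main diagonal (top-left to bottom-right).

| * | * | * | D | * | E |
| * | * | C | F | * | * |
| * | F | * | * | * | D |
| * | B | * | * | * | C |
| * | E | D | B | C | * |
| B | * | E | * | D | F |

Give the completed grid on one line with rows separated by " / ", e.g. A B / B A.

A C F D B E / E D C F A B / C F B A E D / D B A E F C / F E D B C A / B A E C D F

row 1 has {D,E}; column 1 has {B}; the diagonal has {C,F} — only A is left for (r1,c1).
row 1 has {A,D,E}; column 2 has {B,E,F} — only C is left for (r1,c2).
row 2 has {C,F}; column 2 has {B,C,E,F}; the diagonal has {A,C,F} — only D is left for (r2,c2).
row 3 has {D,F}; column 3 has {C,D,E}; the diagonal has {A,C,D,F} — only B is left for (r3,c3).
row 4 has {B,C}; column 4 has {B,D,F}; the diagonal has {A,B,C,D,F} — only E is left for (r4,c4).
row 5 has {B,C,D,E}; column 1 has {A,B} — only F is left for (r5,c1).
row 5 has {B,C,D,E,F}; column 6 has {C,D,E,F} — only A is left for (r5,c6).
row 6 has {B,D,E,F}; column 2 has {B,C,D,E,F} — only A is left for (r6,c2).
row 6 has {A,B,D,E,F}; column 4 has {B,D,E,F} — only C is left for (r6,c4).
row 1 has {A,C,D,E}; column 3 has {B,C,D,E} — only F is left for (r1,c3).
row 1 has {A,C,D,E,F}; column 5 has {C,D} — only B is left for (r1,c5).
row 2 has {C,D,F}; column 1 has {A,B,F} — only E is left for (r2,c1).
row 2 has {C,D,E,F}; column 5 has {B,C,D} — only A is left for (r2,c5).
row 2 has {A,C,D,E,F}; column 6 has {A,C,D,E,F} — only B is left for (r2,c6).
row 3 has {B,D,F}; column 1 has {A,B,E,F} — only C is left for (r3,c1).
row 3 has {B,C,D,F}; column 4 has {B,C,D,E,F} — only A is left for (r3,c4).
row 3 has {A,B,C,D,F}; column 5 has {A,B,C,D} — only E is left for (r3,c5).
row 4 has {B,C,E}; column 1 has {A,B,C,E,F} — only D is left for (r4,c1).
row 4 has {B,C,D,E}; column 3 has {B,C,D,E,F} — only A is left for (r4,c3).
row 4 has {A,B,C,D,E}; column 5 has {A,B,C,D,E} — only F is left for (r4,c5).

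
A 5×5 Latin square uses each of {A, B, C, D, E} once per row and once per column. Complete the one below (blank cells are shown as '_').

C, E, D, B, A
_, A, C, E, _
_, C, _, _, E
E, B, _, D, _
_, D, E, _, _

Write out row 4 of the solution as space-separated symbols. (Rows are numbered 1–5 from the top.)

(r3,c4): row 3 has {C,E}; column 4 has {B,D,E}, so it must be A.
(r4,c3): row 4 has {B,D,E}; column 3 has {C,D,E}, so it must be A.
(r4,c5): row 4 has {A,B,D,E}; column 5 has {A,E}, so it must be C.

E B A D C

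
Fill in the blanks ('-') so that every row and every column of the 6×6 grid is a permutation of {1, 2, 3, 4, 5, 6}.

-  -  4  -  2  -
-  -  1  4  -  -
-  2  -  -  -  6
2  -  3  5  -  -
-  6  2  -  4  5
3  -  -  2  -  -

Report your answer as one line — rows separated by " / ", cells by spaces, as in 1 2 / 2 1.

5 1 4 6 2 3 / 6 3 1 4 5 2 / 4 2 5 1 3 6 / 2 4 3 5 6 1 / 1 6 2 3 4 5 / 3 5 6 2 1 4

(r3,c3) = 5
(r5,c1) = 1
(r5,c4) = 3
(r6,c3) = 6
(r3,c1) = 4
(r3,c4) = 1
(r3,c5) = 3
(r1,c4) = 6
(r1,c1) = 5
(r2,c1) = 6
(r2,c5) = 5
(r6,c5) = 1
(r6,c6) = 4
(r2,c2) = 3
(r2,c6) = 2
(r4,c5) = 6
(r4,c6) = 1
(r6,c2) = 5
(r1,c2) = 1
(r1,c6) = 3
(r4,c2) = 4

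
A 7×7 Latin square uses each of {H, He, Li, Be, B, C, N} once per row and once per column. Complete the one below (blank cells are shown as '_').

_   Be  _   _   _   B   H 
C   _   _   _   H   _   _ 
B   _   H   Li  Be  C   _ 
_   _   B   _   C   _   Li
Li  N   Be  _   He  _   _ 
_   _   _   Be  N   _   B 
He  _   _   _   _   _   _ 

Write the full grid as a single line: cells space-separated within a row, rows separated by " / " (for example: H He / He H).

N Be He C Li B H / C B Li N H Be He / B He H Li Be C N / Be H B He C N Li / Li N Be B He H C / H Li C Be N He B / He C N H B Li Be

(r1,c1) = N
(r1,c5) = Li
(r3,c2) = He
(r3,c7) = N
(r4,c2) = H
(r5,c6) = H
(r5,c7) = C
(r6,c1) = H
(r7,c5) = B
(r7,c7) = Be
(r2,c7) = He
(r4,c1) = Be
(r5,c4) = B
(r2,c4) = N
(r4,c4) = He
(r4,c6) = N
(r7,c6) = Li
(r1,c4) = C
(r2,c3) = Li
(r2,c6) = Be
(r6,c6) = He
(r7,c2) = C
(r7,c3) = N
(r7,c4) = H
(r1,c3) = He
(r2,c2) = B
(r6,c2) = Li
(r6,c3) = C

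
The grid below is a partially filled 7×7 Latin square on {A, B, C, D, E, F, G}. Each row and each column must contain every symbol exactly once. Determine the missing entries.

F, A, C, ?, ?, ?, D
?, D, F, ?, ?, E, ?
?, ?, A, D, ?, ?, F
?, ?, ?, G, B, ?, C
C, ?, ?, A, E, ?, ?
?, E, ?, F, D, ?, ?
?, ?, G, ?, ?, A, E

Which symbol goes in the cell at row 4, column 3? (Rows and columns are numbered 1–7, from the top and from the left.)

E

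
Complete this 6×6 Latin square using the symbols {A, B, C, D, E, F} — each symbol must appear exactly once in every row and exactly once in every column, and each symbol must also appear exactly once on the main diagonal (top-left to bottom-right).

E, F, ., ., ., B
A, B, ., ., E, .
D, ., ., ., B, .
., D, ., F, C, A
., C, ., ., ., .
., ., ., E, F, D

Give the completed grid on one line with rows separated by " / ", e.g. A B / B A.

E F A C D B / A B F D E C / D E C A B F / B D E F C A / F C D B A E / C A B E F D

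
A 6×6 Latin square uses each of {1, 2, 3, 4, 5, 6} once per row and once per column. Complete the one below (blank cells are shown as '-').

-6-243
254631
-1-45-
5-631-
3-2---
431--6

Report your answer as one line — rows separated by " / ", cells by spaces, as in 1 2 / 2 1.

row 1 has {2,3,4,6}; column 1 has {2,3,4,5} — only 1 is left for (r1,c1).
row 1 has {1,2,3,4,6}; column 3 has {1,2,4,6} — only 5 is left for (r1,c3).
row 3 has {1,4,5}; column 1 has {1,2,3,4,5} — only 6 is left for (r3,c1).
row 3 has {1,4,5,6}; column 3 has {1,2,4,5,6} — only 3 is left for (r3,c3).
row 3 has {1,3,4,5,6}; column 6 has {1,3,6} — only 2 is left for (r3,c6).
row 4 has {1,3,5,6}; column 6 has {1,2,3,6} — only 4 is left for (r4,c6).
row 5 has {2,3}; column 2 has {1,3,5,6} — only 4 is left for (r5,c2).
row 5 has {2,3,4}; column 5 has {1,3,4,5} — only 6 is left for (r5,c5).
row 5 has {2,3,4,6}; column 6 has {1,2,3,4,6} — only 5 is left for (r5,c6).
row 6 has {1,3,4,6}; column 4 has {2,3,4,6} — only 5 is left for (r6,c4).
row 6 has {1,3,4,5,6}; column 5 has {1,3,4,5,6} — only 2 is left for (r6,c5).
row 4 has {1,3,4,5,6}; column 2 has {1,3,4,5,6} — only 2 is left for (r4,c2).
row 5 has {2,3,4,5,6}; column 4 has {2,3,4,5,6} — only 1 is left for (r5,c4).

1 6 5 2 4 3 / 2 5 4 6 3 1 / 6 1 3 4 5 2 / 5 2 6 3 1 4 / 3 4 2 1 6 5 / 4 3 1 5 2 6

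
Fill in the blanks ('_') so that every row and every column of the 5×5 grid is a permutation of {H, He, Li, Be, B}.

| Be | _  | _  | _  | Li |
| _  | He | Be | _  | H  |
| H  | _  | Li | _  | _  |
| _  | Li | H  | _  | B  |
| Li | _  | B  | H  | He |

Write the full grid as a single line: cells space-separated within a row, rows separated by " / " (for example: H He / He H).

(r1,c3) = He
(r1,c4) = B
(r2,c1) = B
(r2,c4) = Li
(r3,c5) = Be
(r4,c1) = He
(r4,c4) = Be
(r5,c2) = Be
(r1,c2) = H
(r3,c2) = B
(r3,c4) = He

Be H He B Li / B He Be Li H / H B Li He Be / He Li H Be B / Li Be B H He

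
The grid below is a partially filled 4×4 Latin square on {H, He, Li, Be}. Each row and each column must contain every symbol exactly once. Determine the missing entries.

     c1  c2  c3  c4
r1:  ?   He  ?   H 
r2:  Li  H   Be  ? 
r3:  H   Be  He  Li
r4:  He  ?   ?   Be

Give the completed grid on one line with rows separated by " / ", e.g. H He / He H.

Be He Li H / Li H Be He / H Be He Li / He Li H Be

row 1 has {H,He}; column 1 has {H,He,Li} — only Be is left for (r1,c1).
row 1 has {H,He,Be}; column 3 has {He,Be} — only Li is left for (r1,c3).
row 2 has {H,Li,Be}; column 4 has {H,Li,Be} — only He is left for (r2,c4).
row 4 has {He,Be}; column 2 has {H,He,Be} — only Li is left for (r4,c2).
row 4 has {He,Li,Be}; column 3 has {He,Li,Be} — only H is left for (r4,c3).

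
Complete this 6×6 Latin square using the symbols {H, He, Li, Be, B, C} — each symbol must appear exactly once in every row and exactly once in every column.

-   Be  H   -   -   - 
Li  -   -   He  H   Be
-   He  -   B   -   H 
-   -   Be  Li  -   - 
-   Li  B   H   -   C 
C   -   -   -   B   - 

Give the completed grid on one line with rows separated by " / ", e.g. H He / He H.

B Be H C Li He / Li B C He H Be / Be He Li B C H / H C Be Li He B / He Li B H Be C / C H He Be B Li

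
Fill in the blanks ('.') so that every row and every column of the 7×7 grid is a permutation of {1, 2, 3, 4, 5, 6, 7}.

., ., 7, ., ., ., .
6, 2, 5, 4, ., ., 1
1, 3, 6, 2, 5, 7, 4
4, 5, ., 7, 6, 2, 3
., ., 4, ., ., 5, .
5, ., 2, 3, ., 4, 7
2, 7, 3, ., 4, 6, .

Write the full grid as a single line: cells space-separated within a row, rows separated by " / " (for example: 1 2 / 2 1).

At row 1, column 1: row 1 has {7}; column 1 has {1,2,4,5,6}; that leaves 3.
At row 1, column 6: row 1 has {3,7}; column 6 has {2,4,5,6,7}; that leaves 1.
At row 2, column 6: row 2 has {1,2,4,5,6}; column 6 has {1,2,4,5,6,7}; that leaves 3.
At row 4, column 3: row 4 has {2,3,4,5,6,7}; column 3 has {2,3,4,5,6,7}; that leaves 1.
At row 5, column 1: row 5 has {4,5}; column 1 has {1,2,3,4,5,6}; that leaves 7.
At row 6, column 5: row 6 has {2,3,4,5,7}; column 5 has {4,5,6}; that leaves 1.
At row 7, column 7: row 7 has {2,3,4,6,7}; column 7 has {1,3,4,7}; that leaves 5.
At row 1, column 5: row 1 has {1,3,7}; column 5 has {1,4,5,6}; that leaves 2.
At row 1, column 7: row 1 has {1,2,3,7}; column 7 has {1,3,4,5,7}; that leaves 6.
At row 2, column 5: row 2 has {1,2,3,4,5,6}; column 5 has {1,2,4,5,6}; that leaves 7.
At row 5, column 5: row 5 has {4,5,7}; column 5 has {1,2,4,5,6,7}; that leaves 3.
At row 5, column 7: row 5 has {3,4,5,7}; column 7 has {1,3,4,5,6,7}; that leaves 2.
At row 6, column 2: row 6 has {1,2,3,4,5,7}; column 2 has {2,3,5,7}; that leaves 6.
At row 7, column 4: row 7 has {2,3,4,5,6,7}; column 4 has {2,3,4,7}; that leaves 1.
At row 1, column 2: row 1 has {1,2,3,6,7}; column 2 has {2,3,5,6,7}; that leaves 4.
At row 1, column 4: row 1 has {1,2,3,4,6,7}; column 4 has {1,2,3,4,7}; that leaves 5.
At row 5, column 2: row 5 has {2,3,4,5,7}; column 2 has {2,3,4,5,6,7}; that leaves 1.
At row 5, column 4: row 5 has {1,2,3,4,5,7}; column 4 has {1,2,3,4,5,7}; that leaves 6.

3 4 7 5 2 1 6 / 6 2 5 4 7 3 1 / 1 3 6 2 5 7 4 / 4 5 1 7 6 2 3 / 7 1 4 6 3 5 2 / 5 6 2 3 1 4 7 / 2 7 3 1 4 6 5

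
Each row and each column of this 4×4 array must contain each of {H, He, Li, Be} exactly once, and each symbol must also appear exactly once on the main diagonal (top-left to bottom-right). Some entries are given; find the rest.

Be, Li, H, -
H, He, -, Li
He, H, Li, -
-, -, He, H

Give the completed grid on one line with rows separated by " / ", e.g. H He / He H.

(r1,c4): row 1 has {H,Li,Be}; column 4 has {H,Li}, so it must be He.
(r2,c3): row 2 has {H,He,Li}; column 3 has {H,He,Li}, so it must be Be.
(r3,c4): row 3 has {H,He,Li}; column 4 has {H,He,Li}, so it must be Be.
(r4,c1): row 4 has {H,He}; column 1 has {H,He,Be}, so it must be Li.
(r4,c2): row 4 has {H,He,Li}; column 2 has {H,He,Li}, so it must be Be.

Be Li H He / H He Be Li / He H Li Be / Li Be He H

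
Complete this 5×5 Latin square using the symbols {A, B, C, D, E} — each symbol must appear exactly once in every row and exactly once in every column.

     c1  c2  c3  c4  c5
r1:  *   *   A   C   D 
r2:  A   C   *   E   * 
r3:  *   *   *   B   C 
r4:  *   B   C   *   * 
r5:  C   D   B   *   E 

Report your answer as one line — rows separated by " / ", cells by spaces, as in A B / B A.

B E A C D / A C D E B / D A E B C / E B C D A / C D B A E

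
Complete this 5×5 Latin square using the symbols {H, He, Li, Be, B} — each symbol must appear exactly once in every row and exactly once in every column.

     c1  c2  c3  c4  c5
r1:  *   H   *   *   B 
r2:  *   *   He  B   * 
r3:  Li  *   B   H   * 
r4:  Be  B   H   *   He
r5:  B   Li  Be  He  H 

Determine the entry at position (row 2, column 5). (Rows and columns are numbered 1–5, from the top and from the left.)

(r1,c1): row 1 has {H,B}; column 1 has {Li,Be,B}, so it must be He.
(r1,c3): row 1 has {H,He,B}; column 3 has {H,He,Be,B}, so it must be Li.
(r1,c4): row 1 has {H,He,Li,B}; column 4 has {H,He,B}, so it must be Be.
(r2,c1): row 2 has {He,B}; column 1 has {He,Li,Be,B}, so it must be H.
(r2,c2): row 2 has {H,He,B}; column 2 has {H,Li,B}, so it must be Be.
(r2,c5): row 2 has {H,He,Be,B}; column 5 has {H,He,B}, so it must be Li.

Li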